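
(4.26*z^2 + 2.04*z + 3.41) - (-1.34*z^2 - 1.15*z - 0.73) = 5.6*z^2 + 3.19*z + 4.14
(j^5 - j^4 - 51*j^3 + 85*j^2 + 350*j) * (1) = j^5 - j^4 - 51*j^3 + 85*j^2 + 350*j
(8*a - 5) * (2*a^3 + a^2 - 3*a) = 16*a^4 - 2*a^3 - 29*a^2 + 15*a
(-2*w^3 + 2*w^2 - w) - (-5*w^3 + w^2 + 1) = 3*w^3 + w^2 - w - 1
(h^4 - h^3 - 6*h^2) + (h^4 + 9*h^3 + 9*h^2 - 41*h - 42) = 2*h^4 + 8*h^3 + 3*h^2 - 41*h - 42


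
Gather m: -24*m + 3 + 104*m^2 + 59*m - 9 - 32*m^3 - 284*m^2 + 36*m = -32*m^3 - 180*m^2 + 71*m - 6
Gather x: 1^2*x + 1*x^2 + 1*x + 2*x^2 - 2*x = 3*x^2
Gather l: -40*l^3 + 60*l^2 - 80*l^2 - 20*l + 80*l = -40*l^3 - 20*l^2 + 60*l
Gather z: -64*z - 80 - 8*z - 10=-72*z - 90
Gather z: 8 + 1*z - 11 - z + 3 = 0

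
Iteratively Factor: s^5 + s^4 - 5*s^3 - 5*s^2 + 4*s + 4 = (s + 1)*(s^4 - 5*s^2 + 4) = (s - 2)*(s + 1)*(s^3 + 2*s^2 - s - 2) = (s - 2)*(s + 1)^2*(s^2 + s - 2) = (s - 2)*(s + 1)^2*(s + 2)*(s - 1)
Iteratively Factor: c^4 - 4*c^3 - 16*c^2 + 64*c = (c)*(c^3 - 4*c^2 - 16*c + 64) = c*(c - 4)*(c^2 - 16) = c*(c - 4)*(c + 4)*(c - 4)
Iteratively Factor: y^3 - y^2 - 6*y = (y + 2)*(y^2 - 3*y) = y*(y + 2)*(y - 3)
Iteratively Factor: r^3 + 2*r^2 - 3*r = (r)*(r^2 + 2*r - 3) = r*(r - 1)*(r + 3)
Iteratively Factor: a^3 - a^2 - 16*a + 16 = (a - 1)*(a^2 - 16) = (a - 4)*(a - 1)*(a + 4)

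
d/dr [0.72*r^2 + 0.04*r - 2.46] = 1.44*r + 0.04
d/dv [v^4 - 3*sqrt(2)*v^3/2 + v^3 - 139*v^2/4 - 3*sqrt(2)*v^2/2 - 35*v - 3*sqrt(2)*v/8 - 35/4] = 4*v^3 - 9*sqrt(2)*v^2/2 + 3*v^2 - 139*v/2 - 3*sqrt(2)*v - 35 - 3*sqrt(2)/8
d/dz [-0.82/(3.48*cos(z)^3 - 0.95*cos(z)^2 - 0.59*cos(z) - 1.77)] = (-8.5608*cos(z)^2 + 1.558*cos(z) + 0.4838)*sin(z)/(-3.48*cos(z)^3 + 0.95*cos(z)^2 + 0.59*cos(z) + 1.77)^2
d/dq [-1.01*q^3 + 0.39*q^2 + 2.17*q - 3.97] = -3.03*q^2 + 0.78*q + 2.17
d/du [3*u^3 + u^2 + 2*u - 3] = 9*u^2 + 2*u + 2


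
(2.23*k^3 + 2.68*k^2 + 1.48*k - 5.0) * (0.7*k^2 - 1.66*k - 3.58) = 1.561*k^5 - 1.8258*k^4 - 11.3962*k^3 - 15.5512*k^2 + 3.0016*k + 17.9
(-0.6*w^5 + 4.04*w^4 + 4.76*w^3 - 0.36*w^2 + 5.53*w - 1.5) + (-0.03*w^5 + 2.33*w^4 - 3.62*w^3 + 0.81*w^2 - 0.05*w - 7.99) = -0.63*w^5 + 6.37*w^4 + 1.14*w^3 + 0.45*w^2 + 5.48*w - 9.49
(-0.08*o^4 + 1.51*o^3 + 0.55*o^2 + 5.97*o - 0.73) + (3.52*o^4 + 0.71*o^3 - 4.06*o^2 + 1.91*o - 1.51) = 3.44*o^4 + 2.22*o^3 - 3.51*o^2 + 7.88*o - 2.24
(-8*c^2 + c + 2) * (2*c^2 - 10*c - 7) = -16*c^4 + 82*c^3 + 50*c^2 - 27*c - 14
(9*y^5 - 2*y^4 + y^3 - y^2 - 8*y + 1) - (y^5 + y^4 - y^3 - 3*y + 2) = 8*y^5 - 3*y^4 + 2*y^3 - y^2 - 5*y - 1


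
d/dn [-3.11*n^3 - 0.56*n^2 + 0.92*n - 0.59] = -9.33*n^2 - 1.12*n + 0.92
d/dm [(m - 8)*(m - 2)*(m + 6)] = 3*m^2 - 8*m - 44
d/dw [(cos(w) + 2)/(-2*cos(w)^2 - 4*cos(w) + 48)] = (sin(w)^2 - 4*cos(w) - 29)*sin(w)/(2*(cos(w)^2 + 2*cos(w) - 24)^2)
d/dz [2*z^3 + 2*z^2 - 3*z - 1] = 6*z^2 + 4*z - 3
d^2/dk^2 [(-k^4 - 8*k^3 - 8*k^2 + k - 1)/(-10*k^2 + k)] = 2*(100*k^6 - 30*k^5 + 3*k^4 - 12*k^3 + 300*k^2 - 30*k + 1)/(k^3*(1000*k^3 - 300*k^2 + 30*k - 1))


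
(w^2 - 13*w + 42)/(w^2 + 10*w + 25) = (w^2 - 13*w + 42)/(w^2 + 10*w + 25)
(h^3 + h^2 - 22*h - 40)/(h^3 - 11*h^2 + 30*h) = (h^2 + 6*h + 8)/(h*(h - 6))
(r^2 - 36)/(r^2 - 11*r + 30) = (r + 6)/(r - 5)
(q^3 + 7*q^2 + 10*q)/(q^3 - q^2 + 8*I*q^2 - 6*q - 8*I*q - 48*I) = q*(q + 5)/(q^2 + q*(-3 + 8*I) - 24*I)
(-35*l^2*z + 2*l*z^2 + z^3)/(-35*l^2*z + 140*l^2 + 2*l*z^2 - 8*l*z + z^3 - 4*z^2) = z/(z - 4)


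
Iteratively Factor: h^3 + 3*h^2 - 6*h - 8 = (h - 2)*(h^2 + 5*h + 4) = (h - 2)*(h + 4)*(h + 1)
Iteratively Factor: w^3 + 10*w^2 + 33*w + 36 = (w + 3)*(w^2 + 7*w + 12) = (w + 3)^2*(w + 4)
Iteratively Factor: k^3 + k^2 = (k + 1)*(k^2) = k*(k + 1)*(k)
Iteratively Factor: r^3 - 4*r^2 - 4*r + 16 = (r + 2)*(r^2 - 6*r + 8) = (r - 2)*(r + 2)*(r - 4)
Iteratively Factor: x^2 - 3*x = (x - 3)*(x)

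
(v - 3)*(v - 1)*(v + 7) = v^3 + 3*v^2 - 25*v + 21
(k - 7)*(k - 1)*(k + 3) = k^3 - 5*k^2 - 17*k + 21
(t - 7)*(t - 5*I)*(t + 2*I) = t^3 - 7*t^2 - 3*I*t^2 + 10*t + 21*I*t - 70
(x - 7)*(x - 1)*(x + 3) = x^3 - 5*x^2 - 17*x + 21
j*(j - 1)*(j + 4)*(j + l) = j^4 + j^3*l + 3*j^3 + 3*j^2*l - 4*j^2 - 4*j*l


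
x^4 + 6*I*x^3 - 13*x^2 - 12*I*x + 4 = (x + I)^2*(x + 2*I)^2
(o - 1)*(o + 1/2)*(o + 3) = o^3 + 5*o^2/2 - 2*o - 3/2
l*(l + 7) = l^2 + 7*l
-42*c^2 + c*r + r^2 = (-6*c + r)*(7*c + r)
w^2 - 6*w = w*(w - 6)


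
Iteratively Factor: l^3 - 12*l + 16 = (l - 2)*(l^2 + 2*l - 8) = (l - 2)^2*(l + 4)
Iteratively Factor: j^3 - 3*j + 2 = (j - 1)*(j^2 + j - 2) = (j - 1)*(j + 2)*(j - 1)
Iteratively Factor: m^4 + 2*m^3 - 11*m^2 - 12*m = (m + 1)*(m^3 + m^2 - 12*m) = (m - 3)*(m + 1)*(m^2 + 4*m) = (m - 3)*(m + 1)*(m + 4)*(m)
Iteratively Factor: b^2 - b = (b)*(b - 1)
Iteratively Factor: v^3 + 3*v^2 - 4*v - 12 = (v + 3)*(v^2 - 4) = (v - 2)*(v + 3)*(v + 2)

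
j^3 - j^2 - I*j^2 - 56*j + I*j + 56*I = (j - 8)*(j + 7)*(j - I)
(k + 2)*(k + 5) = k^2 + 7*k + 10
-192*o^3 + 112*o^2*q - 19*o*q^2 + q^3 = (-8*o + q)^2*(-3*o + q)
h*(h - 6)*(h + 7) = h^3 + h^2 - 42*h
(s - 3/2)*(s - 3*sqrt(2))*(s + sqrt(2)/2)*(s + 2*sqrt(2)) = s^4 - 3*s^3/2 - sqrt(2)*s^3/2 - 13*s^2 + 3*sqrt(2)*s^2/4 - 6*sqrt(2)*s + 39*s/2 + 9*sqrt(2)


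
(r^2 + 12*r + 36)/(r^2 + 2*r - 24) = (r + 6)/(r - 4)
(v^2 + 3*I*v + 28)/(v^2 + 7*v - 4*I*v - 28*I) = (v + 7*I)/(v + 7)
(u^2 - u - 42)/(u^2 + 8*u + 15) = (u^2 - u - 42)/(u^2 + 8*u + 15)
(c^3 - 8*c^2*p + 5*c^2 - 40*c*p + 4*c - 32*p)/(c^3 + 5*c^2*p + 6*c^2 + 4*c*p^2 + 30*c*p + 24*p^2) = (c^3 - 8*c^2*p + 5*c^2 - 40*c*p + 4*c - 32*p)/(c^3 + 5*c^2*p + 6*c^2 + 4*c*p^2 + 30*c*p + 24*p^2)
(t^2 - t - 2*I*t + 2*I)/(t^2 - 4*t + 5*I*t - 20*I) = (t^2 - t - 2*I*t + 2*I)/(t^2 - 4*t + 5*I*t - 20*I)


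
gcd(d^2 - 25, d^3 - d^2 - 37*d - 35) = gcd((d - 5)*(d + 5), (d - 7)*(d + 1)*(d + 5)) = d + 5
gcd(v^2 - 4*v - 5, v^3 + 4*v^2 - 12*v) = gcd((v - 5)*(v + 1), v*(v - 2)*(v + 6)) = 1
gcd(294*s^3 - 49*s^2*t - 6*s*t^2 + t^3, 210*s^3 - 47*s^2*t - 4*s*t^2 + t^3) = 42*s^2 - s*t - t^2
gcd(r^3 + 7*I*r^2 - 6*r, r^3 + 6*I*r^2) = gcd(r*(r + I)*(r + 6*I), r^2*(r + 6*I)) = r^2 + 6*I*r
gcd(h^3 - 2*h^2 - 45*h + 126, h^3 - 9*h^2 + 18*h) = h^2 - 9*h + 18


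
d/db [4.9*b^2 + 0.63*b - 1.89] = 9.8*b + 0.63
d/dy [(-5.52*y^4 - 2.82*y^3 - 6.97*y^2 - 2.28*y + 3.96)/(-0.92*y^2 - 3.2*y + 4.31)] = (10.1568*y^5 + 55.5864*y^4 - 77.1168*y^3 - 16.2562*y^2 - 52.795*y + 2.8452)/(0.8464*y^4 + 5.888*y^3 + 2.3096*y^2 - 27.584*y + 18.5761)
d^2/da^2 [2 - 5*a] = 0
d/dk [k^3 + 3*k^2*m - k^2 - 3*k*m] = 3*k^2 + 6*k*m - 2*k - 3*m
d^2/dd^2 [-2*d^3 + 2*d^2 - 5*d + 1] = 4 - 12*d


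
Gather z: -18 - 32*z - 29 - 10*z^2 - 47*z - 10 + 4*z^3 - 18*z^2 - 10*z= 4*z^3 - 28*z^2 - 89*z - 57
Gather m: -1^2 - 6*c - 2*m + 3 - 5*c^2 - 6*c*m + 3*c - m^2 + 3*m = -5*c^2 - 3*c - m^2 + m*(1 - 6*c) + 2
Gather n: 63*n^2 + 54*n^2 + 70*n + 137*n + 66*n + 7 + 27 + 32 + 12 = 117*n^2 + 273*n + 78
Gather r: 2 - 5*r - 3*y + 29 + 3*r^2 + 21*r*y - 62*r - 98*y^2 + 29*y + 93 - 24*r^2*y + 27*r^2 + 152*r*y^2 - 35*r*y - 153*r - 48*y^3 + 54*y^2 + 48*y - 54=r^2*(30 - 24*y) + r*(152*y^2 - 14*y - 220) - 48*y^3 - 44*y^2 + 74*y + 70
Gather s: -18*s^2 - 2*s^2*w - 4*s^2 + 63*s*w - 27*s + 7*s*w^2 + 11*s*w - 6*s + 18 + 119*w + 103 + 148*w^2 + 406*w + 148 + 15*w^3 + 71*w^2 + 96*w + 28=s^2*(-2*w - 22) + s*(7*w^2 + 74*w - 33) + 15*w^3 + 219*w^2 + 621*w + 297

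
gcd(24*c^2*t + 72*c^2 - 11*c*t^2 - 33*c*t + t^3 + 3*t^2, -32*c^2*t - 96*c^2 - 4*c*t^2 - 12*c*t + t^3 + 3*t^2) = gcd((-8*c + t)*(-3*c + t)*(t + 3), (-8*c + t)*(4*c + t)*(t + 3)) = -8*c*t - 24*c + t^2 + 3*t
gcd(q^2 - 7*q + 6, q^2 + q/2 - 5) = 1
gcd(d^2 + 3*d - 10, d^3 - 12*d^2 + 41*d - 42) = d - 2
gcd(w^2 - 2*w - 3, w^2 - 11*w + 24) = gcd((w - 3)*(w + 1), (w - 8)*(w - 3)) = w - 3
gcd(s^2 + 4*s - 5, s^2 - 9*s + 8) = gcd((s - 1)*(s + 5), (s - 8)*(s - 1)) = s - 1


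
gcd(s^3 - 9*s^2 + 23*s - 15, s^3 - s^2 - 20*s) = s - 5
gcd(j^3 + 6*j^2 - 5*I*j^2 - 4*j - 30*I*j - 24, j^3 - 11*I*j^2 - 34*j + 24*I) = j^2 - 5*I*j - 4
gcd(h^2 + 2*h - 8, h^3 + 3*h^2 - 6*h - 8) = h^2 + 2*h - 8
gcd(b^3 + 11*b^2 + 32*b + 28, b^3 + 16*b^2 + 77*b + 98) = b^2 + 9*b + 14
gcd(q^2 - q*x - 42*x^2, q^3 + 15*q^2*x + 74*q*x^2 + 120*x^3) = q + 6*x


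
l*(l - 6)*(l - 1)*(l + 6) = l^4 - l^3 - 36*l^2 + 36*l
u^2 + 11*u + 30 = (u + 5)*(u + 6)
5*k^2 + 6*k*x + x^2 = (k + x)*(5*k + x)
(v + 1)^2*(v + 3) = v^3 + 5*v^2 + 7*v + 3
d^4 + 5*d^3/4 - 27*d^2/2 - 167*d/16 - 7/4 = (d - 7/2)*(d + 1/4)*(d + 1/2)*(d + 4)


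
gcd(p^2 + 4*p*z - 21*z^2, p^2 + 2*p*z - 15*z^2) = -p + 3*z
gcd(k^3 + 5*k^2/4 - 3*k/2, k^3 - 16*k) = k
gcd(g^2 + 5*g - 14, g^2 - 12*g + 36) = 1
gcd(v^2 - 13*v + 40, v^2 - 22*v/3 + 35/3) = v - 5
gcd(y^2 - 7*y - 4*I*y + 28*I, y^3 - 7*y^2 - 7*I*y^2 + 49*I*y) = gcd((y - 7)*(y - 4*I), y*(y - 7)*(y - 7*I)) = y - 7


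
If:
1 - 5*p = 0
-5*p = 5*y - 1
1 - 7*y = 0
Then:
No Solution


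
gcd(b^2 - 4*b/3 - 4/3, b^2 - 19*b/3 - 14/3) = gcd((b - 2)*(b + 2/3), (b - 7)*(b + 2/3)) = b + 2/3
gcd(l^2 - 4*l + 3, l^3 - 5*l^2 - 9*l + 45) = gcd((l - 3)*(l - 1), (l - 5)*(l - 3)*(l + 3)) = l - 3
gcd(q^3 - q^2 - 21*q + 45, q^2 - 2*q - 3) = q - 3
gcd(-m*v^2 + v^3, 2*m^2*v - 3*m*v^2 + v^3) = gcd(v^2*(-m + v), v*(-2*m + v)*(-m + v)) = -m*v + v^2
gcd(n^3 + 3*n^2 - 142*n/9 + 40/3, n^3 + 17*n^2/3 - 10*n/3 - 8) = n^2 + 14*n/3 - 8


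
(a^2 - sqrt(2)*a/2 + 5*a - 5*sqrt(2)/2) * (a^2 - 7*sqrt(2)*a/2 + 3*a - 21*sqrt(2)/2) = a^4 - 4*sqrt(2)*a^3 + 8*a^3 - 32*sqrt(2)*a^2 + 37*a^2/2 - 60*sqrt(2)*a + 28*a + 105/2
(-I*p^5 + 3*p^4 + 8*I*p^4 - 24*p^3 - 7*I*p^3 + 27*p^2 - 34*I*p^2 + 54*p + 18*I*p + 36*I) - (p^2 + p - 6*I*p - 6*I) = -I*p^5 + 3*p^4 + 8*I*p^4 - 24*p^3 - 7*I*p^3 + 26*p^2 - 34*I*p^2 + 53*p + 24*I*p + 42*I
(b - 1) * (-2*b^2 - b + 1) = -2*b^3 + b^2 + 2*b - 1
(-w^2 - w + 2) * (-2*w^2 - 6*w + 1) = 2*w^4 + 8*w^3 + w^2 - 13*w + 2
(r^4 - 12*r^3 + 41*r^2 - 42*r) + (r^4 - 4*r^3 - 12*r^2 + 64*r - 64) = 2*r^4 - 16*r^3 + 29*r^2 + 22*r - 64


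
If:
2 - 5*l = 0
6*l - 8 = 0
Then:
No Solution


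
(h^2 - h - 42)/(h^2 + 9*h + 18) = (h - 7)/(h + 3)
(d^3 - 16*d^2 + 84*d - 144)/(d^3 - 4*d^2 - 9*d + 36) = (d^2 - 12*d + 36)/(d^2 - 9)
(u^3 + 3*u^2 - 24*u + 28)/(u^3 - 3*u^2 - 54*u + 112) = (u - 2)/(u - 8)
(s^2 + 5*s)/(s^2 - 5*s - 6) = s*(s + 5)/(s^2 - 5*s - 6)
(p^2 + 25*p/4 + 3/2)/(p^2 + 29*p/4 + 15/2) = (4*p + 1)/(4*p + 5)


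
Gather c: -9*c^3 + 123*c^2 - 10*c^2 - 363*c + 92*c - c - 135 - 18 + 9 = -9*c^3 + 113*c^2 - 272*c - 144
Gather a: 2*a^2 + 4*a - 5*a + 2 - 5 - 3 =2*a^2 - a - 6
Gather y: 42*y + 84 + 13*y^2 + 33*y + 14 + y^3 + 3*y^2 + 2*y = y^3 + 16*y^2 + 77*y + 98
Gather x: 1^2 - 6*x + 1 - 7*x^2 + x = -7*x^2 - 5*x + 2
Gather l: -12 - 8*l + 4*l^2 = 4*l^2 - 8*l - 12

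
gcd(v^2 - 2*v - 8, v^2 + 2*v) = v + 2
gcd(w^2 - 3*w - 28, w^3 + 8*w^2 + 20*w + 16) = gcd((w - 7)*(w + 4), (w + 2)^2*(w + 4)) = w + 4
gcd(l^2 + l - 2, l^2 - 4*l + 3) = l - 1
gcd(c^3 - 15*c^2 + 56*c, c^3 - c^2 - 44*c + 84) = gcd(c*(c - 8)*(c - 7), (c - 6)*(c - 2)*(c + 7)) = 1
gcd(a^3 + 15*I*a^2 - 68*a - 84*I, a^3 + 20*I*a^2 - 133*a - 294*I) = a^2 + 13*I*a - 42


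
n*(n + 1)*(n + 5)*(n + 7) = n^4 + 13*n^3 + 47*n^2 + 35*n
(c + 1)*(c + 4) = c^2 + 5*c + 4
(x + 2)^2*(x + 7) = x^3 + 11*x^2 + 32*x + 28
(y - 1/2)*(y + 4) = y^2 + 7*y/2 - 2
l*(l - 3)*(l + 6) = l^3 + 3*l^2 - 18*l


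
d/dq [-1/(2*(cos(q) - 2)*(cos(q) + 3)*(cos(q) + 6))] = -(3*cos(q) + 14)*sin(q)*cos(q)/(2*(cos(q) - 2)^2*(cos(q) + 3)^2*(cos(q) + 6)^2)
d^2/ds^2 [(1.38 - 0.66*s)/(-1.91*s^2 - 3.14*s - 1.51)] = ((1.1268 - 7.5636*s)*(1.91*s^2 + 3.14*s + 1.51) + (0.66*s - 1.38)*(3.82*s + 3.14)*(7.64*s + 6.28))/(1.91*s^2 + 3.14*s + 1.51)^3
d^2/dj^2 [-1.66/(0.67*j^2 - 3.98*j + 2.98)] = (1.490348*j^2 - 8.853112*j - 1.66*(1.34*j - 3.98)*(2.68*j - 7.96) + 6.628712)/(0.67*j^2 - 3.98*j + 2.98)^3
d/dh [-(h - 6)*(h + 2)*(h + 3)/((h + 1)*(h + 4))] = (-h^4 - 10*h^3 - 31*h^2 - 64*h - 84)/(h^4 + 10*h^3 + 33*h^2 + 40*h + 16)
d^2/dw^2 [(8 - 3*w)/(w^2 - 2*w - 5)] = 2*(4*(w - 1)^2*(3*w - 8) + (9*w - 14)*(-w^2 + 2*w + 5))/(-w^2 + 2*w + 5)^3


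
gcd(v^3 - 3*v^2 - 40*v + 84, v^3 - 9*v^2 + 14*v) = v^2 - 9*v + 14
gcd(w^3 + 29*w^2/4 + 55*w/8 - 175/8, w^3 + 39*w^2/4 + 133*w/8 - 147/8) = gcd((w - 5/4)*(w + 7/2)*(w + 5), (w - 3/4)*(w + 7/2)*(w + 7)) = w + 7/2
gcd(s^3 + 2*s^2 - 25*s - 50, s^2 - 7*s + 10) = s - 5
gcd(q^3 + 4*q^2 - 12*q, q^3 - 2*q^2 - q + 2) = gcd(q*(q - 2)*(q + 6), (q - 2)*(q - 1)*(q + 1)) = q - 2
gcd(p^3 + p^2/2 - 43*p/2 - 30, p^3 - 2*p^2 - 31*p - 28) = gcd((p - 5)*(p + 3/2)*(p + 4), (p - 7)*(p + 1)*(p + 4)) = p + 4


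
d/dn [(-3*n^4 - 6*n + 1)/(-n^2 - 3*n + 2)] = (-(2*n + 3)*(3*n^4 + 6*n - 1) + 6*(2*n^3 + 1)*(n^2 + 3*n - 2))/(n^2 + 3*n - 2)^2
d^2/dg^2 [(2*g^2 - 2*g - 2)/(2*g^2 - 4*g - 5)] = 4*(4*g^3 + 18*g^2 - 6*g + 19)/(8*g^6 - 48*g^5 + 36*g^4 + 176*g^3 - 90*g^2 - 300*g - 125)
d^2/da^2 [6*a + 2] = 0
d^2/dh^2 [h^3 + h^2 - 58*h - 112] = 6*h + 2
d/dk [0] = 0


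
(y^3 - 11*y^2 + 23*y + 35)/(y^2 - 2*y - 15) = (y^2 - 6*y - 7)/(y + 3)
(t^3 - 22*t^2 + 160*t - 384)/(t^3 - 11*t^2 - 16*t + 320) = (t - 6)/(t + 5)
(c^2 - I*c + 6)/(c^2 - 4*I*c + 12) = (c - 3*I)/(c - 6*I)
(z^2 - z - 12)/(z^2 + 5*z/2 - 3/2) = 2*(z - 4)/(2*z - 1)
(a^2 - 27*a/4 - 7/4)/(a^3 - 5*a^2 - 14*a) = (a + 1/4)/(a*(a + 2))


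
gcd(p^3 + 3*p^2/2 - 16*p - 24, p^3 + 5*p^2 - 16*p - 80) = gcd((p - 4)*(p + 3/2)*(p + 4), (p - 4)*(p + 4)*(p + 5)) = p^2 - 16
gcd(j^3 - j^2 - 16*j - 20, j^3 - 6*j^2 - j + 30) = j^2 - 3*j - 10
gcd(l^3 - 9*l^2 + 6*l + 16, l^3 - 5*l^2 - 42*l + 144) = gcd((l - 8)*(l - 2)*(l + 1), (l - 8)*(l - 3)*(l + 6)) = l - 8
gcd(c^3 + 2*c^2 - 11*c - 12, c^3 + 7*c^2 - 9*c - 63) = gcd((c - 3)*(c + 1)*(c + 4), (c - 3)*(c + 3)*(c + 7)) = c - 3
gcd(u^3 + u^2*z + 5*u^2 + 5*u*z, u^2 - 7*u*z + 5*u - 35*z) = u + 5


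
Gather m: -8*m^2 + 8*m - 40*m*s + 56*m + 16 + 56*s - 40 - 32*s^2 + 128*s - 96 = -8*m^2 + m*(64 - 40*s) - 32*s^2 + 184*s - 120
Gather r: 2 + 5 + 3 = 10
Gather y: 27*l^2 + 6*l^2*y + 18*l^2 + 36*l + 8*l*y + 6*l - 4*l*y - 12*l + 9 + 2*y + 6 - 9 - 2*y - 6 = 45*l^2 + 30*l + y*(6*l^2 + 4*l)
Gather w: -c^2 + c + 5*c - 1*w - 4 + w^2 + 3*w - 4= -c^2 + 6*c + w^2 + 2*w - 8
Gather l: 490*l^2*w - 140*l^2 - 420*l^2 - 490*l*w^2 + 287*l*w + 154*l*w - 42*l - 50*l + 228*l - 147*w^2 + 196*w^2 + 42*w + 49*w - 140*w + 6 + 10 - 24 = l^2*(490*w - 560) + l*(-490*w^2 + 441*w + 136) + 49*w^2 - 49*w - 8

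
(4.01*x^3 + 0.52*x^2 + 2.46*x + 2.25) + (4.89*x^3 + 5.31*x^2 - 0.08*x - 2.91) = 8.9*x^3 + 5.83*x^2 + 2.38*x - 0.66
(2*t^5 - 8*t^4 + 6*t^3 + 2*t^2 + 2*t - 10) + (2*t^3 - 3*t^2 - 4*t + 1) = 2*t^5 - 8*t^4 + 8*t^3 - t^2 - 2*t - 9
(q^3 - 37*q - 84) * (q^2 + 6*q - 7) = q^5 + 6*q^4 - 44*q^3 - 306*q^2 - 245*q + 588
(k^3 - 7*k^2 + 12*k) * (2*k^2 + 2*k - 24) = 2*k^5 - 12*k^4 - 14*k^3 + 192*k^2 - 288*k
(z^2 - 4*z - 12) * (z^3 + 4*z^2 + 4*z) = z^5 - 24*z^3 - 64*z^2 - 48*z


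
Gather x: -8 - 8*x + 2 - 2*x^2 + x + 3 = -2*x^2 - 7*x - 3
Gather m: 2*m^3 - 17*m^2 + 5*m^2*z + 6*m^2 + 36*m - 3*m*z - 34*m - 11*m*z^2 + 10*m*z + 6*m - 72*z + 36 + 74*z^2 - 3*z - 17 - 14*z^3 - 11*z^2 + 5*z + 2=2*m^3 + m^2*(5*z - 11) + m*(-11*z^2 + 7*z + 8) - 14*z^3 + 63*z^2 - 70*z + 21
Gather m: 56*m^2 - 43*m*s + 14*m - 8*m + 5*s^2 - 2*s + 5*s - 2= 56*m^2 + m*(6 - 43*s) + 5*s^2 + 3*s - 2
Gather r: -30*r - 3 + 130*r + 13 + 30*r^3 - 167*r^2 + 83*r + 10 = 30*r^3 - 167*r^2 + 183*r + 20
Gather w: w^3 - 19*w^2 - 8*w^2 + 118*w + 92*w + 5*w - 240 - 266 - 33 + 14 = w^3 - 27*w^2 + 215*w - 525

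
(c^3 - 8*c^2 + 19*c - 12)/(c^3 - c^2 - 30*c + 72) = (c - 1)/(c + 6)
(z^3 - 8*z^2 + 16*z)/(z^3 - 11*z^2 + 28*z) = (z - 4)/(z - 7)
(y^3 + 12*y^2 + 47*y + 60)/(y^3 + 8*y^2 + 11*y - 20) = (y + 3)/(y - 1)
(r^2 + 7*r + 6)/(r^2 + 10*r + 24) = (r + 1)/(r + 4)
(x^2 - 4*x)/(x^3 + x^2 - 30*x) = (x - 4)/(x^2 + x - 30)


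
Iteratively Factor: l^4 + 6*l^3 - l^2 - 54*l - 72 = (l + 4)*(l^3 + 2*l^2 - 9*l - 18) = (l - 3)*(l + 4)*(l^2 + 5*l + 6) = (l - 3)*(l + 2)*(l + 4)*(l + 3)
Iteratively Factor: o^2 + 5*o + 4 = (o + 1)*(o + 4)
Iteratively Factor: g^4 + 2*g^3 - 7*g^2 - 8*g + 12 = (g - 2)*(g^3 + 4*g^2 + g - 6) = (g - 2)*(g - 1)*(g^2 + 5*g + 6) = (g - 2)*(g - 1)*(g + 3)*(g + 2)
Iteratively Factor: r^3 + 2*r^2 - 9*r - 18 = (r - 3)*(r^2 + 5*r + 6) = (r - 3)*(r + 3)*(r + 2)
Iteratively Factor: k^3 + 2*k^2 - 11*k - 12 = (k + 4)*(k^2 - 2*k - 3) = (k - 3)*(k + 4)*(k + 1)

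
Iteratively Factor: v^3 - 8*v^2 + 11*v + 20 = (v - 4)*(v^2 - 4*v - 5) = (v - 5)*(v - 4)*(v + 1)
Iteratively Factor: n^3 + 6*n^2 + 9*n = (n + 3)*(n^2 + 3*n) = (n + 3)^2*(n)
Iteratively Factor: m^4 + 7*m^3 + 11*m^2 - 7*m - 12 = (m + 3)*(m^3 + 4*m^2 - m - 4) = (m + 1)*(m + 3)*(m^2 + 3*m - 4) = (m - 1)*(m + 1)*(m + 3)*(m + 4)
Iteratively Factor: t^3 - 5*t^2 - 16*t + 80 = (t + 4)*(t^2 - 9*t + 20) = (t - 4)*(t + 4)*(t - 5)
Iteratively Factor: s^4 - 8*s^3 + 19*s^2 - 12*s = (s - 1)*(s^3 - 7*s^2 + 12*s) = (s - 3)*(s - 1)*(s^2 - 4*s) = (s - 4)*(s - 3)*(s - 1)*(s)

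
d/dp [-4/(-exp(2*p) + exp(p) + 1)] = (4 - 8*exp(p))*exp(p)/(-exp(2*p) + exp(p) + 1)^2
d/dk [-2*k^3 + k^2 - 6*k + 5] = -6*k^2 + 2*k - 6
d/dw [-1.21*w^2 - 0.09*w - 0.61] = -2.42*w - 0.09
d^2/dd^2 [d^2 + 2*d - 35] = 2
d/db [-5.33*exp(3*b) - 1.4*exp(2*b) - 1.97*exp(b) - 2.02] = (-15.99*exp(2*b) - 2.8*exp(b) - 1.97)*exp(b)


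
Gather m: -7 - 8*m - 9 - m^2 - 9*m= -m^2 - 17*m - 16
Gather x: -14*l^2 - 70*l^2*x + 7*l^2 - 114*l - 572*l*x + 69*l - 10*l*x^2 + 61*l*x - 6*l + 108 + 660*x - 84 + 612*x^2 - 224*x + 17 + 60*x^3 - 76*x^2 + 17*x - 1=-7*l^2 - 51*l + 60*x^3 + x^2*(536 - 10*l) + x*(-70*l^2 - 511*l + 453) + 40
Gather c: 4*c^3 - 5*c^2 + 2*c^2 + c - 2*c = 4*c^3 - 3*c^2 - c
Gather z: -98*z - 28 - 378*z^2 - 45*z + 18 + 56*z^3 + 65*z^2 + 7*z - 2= 56*z^3 - 313*z^2 - 136*z - 12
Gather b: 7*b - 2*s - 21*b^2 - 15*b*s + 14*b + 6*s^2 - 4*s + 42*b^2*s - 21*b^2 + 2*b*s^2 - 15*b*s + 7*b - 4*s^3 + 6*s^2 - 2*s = b^2*(42*s - 42) + b*(2*s^2 - 30*s + 28) - 4*s^3 + 12*s^2 - 8*s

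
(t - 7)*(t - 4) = t^2 - 11*t + 28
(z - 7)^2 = z^2 - 14*z + 49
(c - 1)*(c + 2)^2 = c^3 + 3*c^2 - 4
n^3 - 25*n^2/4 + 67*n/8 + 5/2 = (n - 4)*(n - 5/2)*(n + 1/4)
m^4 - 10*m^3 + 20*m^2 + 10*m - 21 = (m - 7)*(m - 3)*(m - 1)*(m + 1)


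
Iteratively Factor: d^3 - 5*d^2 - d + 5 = (d - 5)*(d^2 - 1) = (d - 5)*(d - 1)*(d + 1)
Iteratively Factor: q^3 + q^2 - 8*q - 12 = (q + 2)*(q^2 - q - 6) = (q - 3)*(q + 2)*(q + 2)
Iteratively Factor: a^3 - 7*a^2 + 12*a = (a)*(a^2 - 7*a + 12) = a*(a - 3)*(a - 4)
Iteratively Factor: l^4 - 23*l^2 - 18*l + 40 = (l - 1)*(l^3 + l^2 - 22*l - 40) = (l - 1)*(l + 2)*(l^2 - l - 20) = (l - 1)*(l + 2)*(l + 4)*(l - 5)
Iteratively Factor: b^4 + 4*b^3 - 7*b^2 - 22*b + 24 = (b + 3)*(b^3 + b^2 - 10*b + 8) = (b - 2)*(b + 3)*(b^2 + 3*b - 4) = (b - 2)*(b + 3)*(b + 4)*(b - 1)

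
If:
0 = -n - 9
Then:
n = -9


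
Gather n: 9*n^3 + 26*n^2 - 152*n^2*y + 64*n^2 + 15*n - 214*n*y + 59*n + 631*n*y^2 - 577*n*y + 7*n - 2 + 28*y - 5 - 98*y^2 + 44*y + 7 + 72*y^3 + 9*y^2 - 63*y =9*n^3 + n^2*(90 - 152*y) + n*(631*y^2 - 791*y + 81) + 72*y^3 - 89*y^2 + 9*y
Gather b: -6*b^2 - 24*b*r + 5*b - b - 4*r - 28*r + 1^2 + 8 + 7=-6*b^2 + b*(4 - 24*r) - 32*r + 16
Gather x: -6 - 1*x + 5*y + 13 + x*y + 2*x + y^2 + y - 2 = x*(y + 1) + y^2 + 6*y + 5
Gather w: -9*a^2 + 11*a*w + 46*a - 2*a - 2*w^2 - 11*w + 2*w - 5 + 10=-9*a^2 + 44*a - 2*w^2 + w*(11*a - 9) + 5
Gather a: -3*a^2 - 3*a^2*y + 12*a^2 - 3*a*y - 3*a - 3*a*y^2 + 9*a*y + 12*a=a^2*(9 - 3*y) + a*(-3*y^2 + 6*y + 9)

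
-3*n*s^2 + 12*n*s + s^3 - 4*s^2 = s*(-3*n + s)*(s - 4)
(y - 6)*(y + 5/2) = y^2 - 7*y/2 - 15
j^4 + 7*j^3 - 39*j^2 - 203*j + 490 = (j - 5)*(j - 2)*(j + 7)^2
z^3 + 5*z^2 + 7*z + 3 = (z + 1)^2*(z + 3)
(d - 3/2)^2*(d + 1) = d^3 - 2*d^2 - 3*d/4 + 9/4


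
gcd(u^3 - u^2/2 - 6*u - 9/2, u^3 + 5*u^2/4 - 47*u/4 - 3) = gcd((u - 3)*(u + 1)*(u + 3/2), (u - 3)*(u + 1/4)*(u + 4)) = u - 3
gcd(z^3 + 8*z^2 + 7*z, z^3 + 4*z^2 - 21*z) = z^2 + 7*z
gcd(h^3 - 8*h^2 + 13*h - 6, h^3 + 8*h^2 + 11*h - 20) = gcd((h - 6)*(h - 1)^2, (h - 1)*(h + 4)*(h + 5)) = h - 1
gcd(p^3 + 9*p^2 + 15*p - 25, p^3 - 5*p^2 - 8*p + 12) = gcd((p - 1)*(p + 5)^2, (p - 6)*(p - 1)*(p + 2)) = p - 1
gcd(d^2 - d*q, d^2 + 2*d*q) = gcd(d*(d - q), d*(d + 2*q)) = d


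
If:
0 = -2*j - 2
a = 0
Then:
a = 0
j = -1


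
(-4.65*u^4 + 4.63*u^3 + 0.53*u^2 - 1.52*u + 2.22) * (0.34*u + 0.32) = -1.581*u^5 + 0.0861999999999998*u^4 + 1.6618*u^3 - 0.3472*u^2 + 0.2684*u + 0.7104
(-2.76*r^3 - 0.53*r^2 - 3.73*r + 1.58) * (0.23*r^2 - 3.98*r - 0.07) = -0.6348*r^5 + 10.8629*r^4 + 1.4447*r^3 + 15.2459*r^2 - 6.0273*r - 0.1106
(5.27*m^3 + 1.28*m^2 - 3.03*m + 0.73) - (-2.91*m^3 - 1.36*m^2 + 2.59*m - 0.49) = 8.18*m^3 + 2.64*m^2 - 5.62*m + 1.22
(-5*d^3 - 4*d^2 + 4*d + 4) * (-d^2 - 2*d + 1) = 5*d^5 + 14*d^4 - d^3 - 16*d^2 - 4*d + 4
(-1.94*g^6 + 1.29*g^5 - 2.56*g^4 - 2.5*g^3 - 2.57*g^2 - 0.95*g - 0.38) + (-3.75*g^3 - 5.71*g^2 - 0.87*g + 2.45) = -1.94*g^6 + 1.29*g^5 - 2.56*g^4 - 6.25*g^3 - 8.28*g^2 - 1.82*g + 2.07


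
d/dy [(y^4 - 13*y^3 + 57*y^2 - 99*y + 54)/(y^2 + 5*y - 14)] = 2*(y^5 + y^4 - 93*y^3 + 465*y^2 - 852*y + 558)/(y^4 + 10*y^3 - 3*y^2 - 140*y + 196)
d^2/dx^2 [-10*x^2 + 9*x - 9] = -20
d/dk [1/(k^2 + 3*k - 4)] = (-2*k - 3)/(k^2 + 3*k - 4)^2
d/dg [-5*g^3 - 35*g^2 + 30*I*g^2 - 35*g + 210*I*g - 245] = -15*g^2 - g*(70 - 60*I) - 35 + 210*I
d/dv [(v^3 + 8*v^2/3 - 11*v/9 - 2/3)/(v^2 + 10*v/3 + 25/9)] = (27*v^3 + 135*v^2 + 273*v - 19)/(27*v^3 + 135*v^2 + 225*v + 125)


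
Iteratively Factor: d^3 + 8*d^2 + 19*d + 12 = (d + 3)*(d^2 + 5*d + 4) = (d + 3)*(d + 4)*(d + 1)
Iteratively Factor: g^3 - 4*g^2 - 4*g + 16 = (g + 2)*(g^2 - 6*g + 8) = (g - 2)*(g + 2)*(g - 4)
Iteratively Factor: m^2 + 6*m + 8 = (m + 2)*(m + 4)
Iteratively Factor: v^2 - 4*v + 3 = (v - 1)*(v - 3)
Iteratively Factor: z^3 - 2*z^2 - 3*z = (z + 1)*(z^2 - 3*z) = (z - 3)*(z + 1)*(z)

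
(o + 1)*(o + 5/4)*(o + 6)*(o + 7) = o^4 + 61*o^3/4 + 145*o^2/2 + 443*o/4 + 105/2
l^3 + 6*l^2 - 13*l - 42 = (l - 3)*(l + 2)*(l + 7)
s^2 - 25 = (s - 5)*(s + 5)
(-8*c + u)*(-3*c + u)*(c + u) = 24*c^3 + 13*c^2*u - 10*c*u^2 + u^3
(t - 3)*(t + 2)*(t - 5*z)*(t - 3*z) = t^4 - 8*t^3*z - t^3 + 15*t^2*z^2 + 8*t^2*z - 6*t^2 - 15*t*z^2 + 48*t*z - 90*z^2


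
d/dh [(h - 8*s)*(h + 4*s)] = 2*h - 4*s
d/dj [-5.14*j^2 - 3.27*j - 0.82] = -10.28*j - 3.27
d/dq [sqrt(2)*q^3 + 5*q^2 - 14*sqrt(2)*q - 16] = 3*sqrt(2)*q^2 + 10*q - 14*sqrt(2)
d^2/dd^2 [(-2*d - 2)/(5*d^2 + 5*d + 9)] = 20*(-5*(d + 1)*(2*d + 1)^2 + (3*d + 2)*(5*d^2 + 5*d + 9))/(5*d^2 + 5*d + 9)^3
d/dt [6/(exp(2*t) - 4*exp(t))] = 12*(2 - exp(t))*exp(-t)/(exp(t) - 4)^2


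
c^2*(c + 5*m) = c^3 + 5*c^2*m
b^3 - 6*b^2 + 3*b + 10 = (b - 5)*(b - 2)*(b + 1)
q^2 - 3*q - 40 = (q - 8)*(q + 5)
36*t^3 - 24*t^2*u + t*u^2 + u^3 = (-3*t + u)*(-2*t + u)*(6*t + u)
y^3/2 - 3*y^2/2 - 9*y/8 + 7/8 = (y/2 + 1/2)*(y - 7/2)*(y - 1/2)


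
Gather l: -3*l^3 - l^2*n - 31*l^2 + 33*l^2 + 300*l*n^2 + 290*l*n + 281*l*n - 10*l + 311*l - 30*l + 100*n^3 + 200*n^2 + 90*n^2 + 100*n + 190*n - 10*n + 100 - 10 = -3*l^3 + l^2*(2 - n) + l*(300*n^2 + 571*n + 271) + 100*n^3 + 290*n^2 + 280*n + 90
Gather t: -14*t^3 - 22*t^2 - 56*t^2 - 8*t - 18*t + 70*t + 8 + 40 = -14*t^3 - 78*t^2 + 44*t + 48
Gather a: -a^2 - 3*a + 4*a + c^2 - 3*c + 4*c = -a^2 + a + c^2 + c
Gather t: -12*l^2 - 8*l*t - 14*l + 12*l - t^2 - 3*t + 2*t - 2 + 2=-12*l^2 - 2*l - t^2 + t*(-8*l - 1)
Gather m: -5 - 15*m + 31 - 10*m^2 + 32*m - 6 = -10*m^2 + 17*m + 20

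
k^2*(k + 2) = k^3 + 2*k^2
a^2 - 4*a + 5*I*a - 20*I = (a - 4)*(a + 5*I)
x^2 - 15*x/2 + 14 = (x - 4)*(x - 7/2)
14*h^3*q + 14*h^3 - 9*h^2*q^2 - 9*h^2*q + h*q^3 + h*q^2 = (-7*h + q)*(-2*h + q)*(h*q + h)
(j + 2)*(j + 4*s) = j^2 + 4*j*s + 2*j + 8*s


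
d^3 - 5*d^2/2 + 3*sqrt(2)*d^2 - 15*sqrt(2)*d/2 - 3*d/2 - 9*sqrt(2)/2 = (d - 3)*(d + 1/2)*(d + 3*sqrt(2))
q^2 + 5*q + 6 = (q + 2)*(q + 3)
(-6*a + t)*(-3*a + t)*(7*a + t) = 126*a^3 - 45*a^2*t - 2*a*t^2 + t^3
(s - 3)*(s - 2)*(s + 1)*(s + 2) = s^4 - 2*s^3 - 7*s^2 + 8*s + 12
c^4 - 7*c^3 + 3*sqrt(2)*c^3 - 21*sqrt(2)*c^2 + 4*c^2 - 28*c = c*(c - 7)*(c + sqrt(2))*(c + 2*sqrt(2))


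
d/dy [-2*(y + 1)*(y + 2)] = -4*y - 6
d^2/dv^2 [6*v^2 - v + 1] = 12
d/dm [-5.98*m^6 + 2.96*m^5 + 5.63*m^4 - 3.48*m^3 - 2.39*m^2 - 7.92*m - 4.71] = -35.88*m^5 + 14.8*m^4 + 22.52*m^3 - 10.44*m^2 - 4.78*m - 7.92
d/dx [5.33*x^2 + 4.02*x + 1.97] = 10.66*x + 4.02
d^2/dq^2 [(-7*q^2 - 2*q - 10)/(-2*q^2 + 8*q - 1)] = 2*(120*q^3 + 78*q^2 - 492*q + 643)/(8*q^6 - 96*q^5 + 396*q^4 - 608*q^3 + 198*q^2 - 24*q + 1)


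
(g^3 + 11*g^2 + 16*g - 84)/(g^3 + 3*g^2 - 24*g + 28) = (g + 6)/(g - 2)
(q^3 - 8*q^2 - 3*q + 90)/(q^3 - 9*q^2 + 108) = (q - 5)/(q - 6)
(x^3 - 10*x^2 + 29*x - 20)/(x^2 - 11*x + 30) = (x^2 - 5*x + 4)/(x - 6)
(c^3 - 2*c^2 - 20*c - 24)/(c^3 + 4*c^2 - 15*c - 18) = (c^3 - 2*c^2 - 20*c - 24)/(c^3 + 4*c^2 - 15*c - 18)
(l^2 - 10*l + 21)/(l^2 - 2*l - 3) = (l - 7)/(l + 1)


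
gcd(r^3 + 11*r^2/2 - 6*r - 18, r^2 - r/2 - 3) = r^2 - r/2 - 3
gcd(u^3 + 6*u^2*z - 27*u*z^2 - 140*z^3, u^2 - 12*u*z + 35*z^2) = -u + 5*z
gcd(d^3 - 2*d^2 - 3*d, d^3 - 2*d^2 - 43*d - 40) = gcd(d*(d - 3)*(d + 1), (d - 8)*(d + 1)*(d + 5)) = d + 1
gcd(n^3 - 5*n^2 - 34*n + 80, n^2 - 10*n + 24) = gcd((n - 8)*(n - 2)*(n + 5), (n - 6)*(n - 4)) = 1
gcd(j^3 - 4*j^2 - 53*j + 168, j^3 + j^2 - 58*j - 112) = j^2 - j - 56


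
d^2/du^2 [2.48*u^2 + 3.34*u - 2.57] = 4.96000000000000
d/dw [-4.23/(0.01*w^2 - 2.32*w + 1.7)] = (0.0846*w - 9.8136)/(0.01*w^2 - 2.32*w + 1.7)^2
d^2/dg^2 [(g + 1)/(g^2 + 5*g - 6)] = 2*((g + 1)*(2*g + 5)^2 - 3*(g + 2)*(g^2 + 5*g - 6))/(g^2 + 5*g - 6)^3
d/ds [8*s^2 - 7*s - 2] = 16*s - 7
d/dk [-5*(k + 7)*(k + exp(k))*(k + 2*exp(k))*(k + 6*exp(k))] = -45*k^3*exp(k) - 20*k^3 - 200*k^2*exp(2*k) - 450*k^2*exp(k) - 105*k^2 - 180*k*exp(3*k) - 1600*k*exp(2*k) - 630*k*exp(k) - 1320*exp(3*k) - 700*exp(2*k)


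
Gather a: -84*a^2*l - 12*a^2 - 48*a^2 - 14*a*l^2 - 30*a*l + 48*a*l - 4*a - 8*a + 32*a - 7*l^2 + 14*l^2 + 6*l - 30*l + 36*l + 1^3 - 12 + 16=a^2*(-84*l - 60) + a*(-14*l^2 + 18*l + 20) + 7*l^2 + 12*l + 5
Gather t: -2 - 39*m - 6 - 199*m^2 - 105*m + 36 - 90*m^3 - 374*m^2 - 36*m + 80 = -90*m^3 - 573*m^2 - 180*m + 108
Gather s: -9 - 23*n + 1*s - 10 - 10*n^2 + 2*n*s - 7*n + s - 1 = -10*n^2 - 30*n + s*(2*n + 2) - 20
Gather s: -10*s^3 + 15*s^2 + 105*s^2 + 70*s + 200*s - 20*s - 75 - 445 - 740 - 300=-10*s^3 + 120*s^2 + 250*s - 1560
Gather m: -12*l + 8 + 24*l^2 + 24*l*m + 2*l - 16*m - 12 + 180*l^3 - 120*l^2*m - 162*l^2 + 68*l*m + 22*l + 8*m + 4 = 180*l^3 - 138*l^2 + 12*l + m*(-120*l^2 + 92*l - 8)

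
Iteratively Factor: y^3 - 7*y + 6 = (y - 1)*(y^2 + y - 6) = (y - 2)*(y - 1)*(y + 3)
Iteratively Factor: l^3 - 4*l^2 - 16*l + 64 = (l - 4)*(l^2 - 16) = (l - 4)^2*(l + 4)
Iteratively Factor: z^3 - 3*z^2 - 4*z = (z + 1)*(z^2 - 4*z) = (z - 4)*(z + 1)*(z)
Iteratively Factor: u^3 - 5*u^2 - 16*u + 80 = (u + 4)*(u^2 - 9*u + 20) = (u - 5)*(u + 4)*(u - 4)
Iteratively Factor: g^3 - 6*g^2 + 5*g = (g - 5)*(g^2 - g) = g*(g - 5)*(g - 1)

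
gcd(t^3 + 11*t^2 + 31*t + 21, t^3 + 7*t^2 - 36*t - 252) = t + 7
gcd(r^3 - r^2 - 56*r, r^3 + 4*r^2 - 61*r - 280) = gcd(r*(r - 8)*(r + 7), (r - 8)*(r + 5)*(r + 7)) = r^2 - r - 56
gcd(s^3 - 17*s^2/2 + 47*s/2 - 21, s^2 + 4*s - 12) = s - 2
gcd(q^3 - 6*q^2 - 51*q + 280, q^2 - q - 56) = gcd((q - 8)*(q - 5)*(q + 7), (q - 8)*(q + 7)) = q^2 - q - 56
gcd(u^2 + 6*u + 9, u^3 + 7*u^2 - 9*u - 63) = u + 3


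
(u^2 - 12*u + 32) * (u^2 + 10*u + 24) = u^4 - 2*u^3 - 64*u^2 + 32*u + 768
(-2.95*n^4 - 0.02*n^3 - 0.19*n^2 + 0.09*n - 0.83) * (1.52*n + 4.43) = -4.484*n^5 - 13.0989*n^4 - 0.3774*n^3 - 0.7049*n^2 - 0.8629*n - 3.6769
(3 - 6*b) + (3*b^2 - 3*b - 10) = 3*b^2 - 9*b - 7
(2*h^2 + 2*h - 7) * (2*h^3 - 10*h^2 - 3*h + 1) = 4*h^5 - 16*h^4 - 40*h^3 + 66*h^2 + 23*h - 7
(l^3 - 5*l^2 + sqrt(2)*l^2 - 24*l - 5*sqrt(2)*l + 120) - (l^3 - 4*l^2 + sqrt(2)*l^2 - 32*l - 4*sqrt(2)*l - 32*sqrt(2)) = -l^2 - sqrt(2)*l + 8*l + 32*sqrt(2) + 120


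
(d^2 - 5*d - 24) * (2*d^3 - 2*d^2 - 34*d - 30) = 2*d^5 - 12*d^4 - 72*d^3 + 188*d^2 + 966*d + 720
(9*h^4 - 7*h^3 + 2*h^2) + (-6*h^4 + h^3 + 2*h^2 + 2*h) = 3*h^4 - 6*h^3 + 4*h^2 + 2*h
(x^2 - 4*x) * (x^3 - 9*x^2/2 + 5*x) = x^5 - 17*x^4/2 + 23*x^3 - 20*x^2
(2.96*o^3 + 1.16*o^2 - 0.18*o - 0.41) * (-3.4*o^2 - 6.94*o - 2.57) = -10.064*o^5 - 24.4864*o^4 - 15.0456*o^3 - 0.337999999999999*o^2 + 3.308*o + 1.0537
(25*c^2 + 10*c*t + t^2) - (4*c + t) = 25*c^2 + 10*c*t - 4*c + t^2 - t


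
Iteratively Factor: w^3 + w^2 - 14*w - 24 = (w + 3)*(w^2 - 2*w - 8) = (w - 4)*(w + 3)*(w + 2)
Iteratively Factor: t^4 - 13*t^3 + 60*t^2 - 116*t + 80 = (t - 2)*(t^3 - 11*t^2 + 38*t - 40) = (t - 4)*(t - 2)*(t^2 - 7*t + 10) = (t - 5)*(t - 4)*(t - 2)*(t - 2)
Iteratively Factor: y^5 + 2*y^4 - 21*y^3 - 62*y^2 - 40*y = (y)*(y^4 + 2*y^3 - 21*y^2 - 62*y - 40) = y*(y + 4)*(y^3 - 2*y^2 - 13*y - 10) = y*(y + 2)*(y + 4)*(y^2 - 4*y - 5) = y*(y - 5)*(y + 2)*(y + 4)*(y + 1)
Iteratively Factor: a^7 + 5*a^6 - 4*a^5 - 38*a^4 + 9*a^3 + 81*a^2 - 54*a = (a)*(a^6 + 5*a^5 - 4*a^4 - 38*a^3 + 9*a^2 + 81*a - 54) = a*(a - 2)*(a^5 + 7*a^4 + 10*a^3 - 18*a^2 - 27*a + 27) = a*(a - 2)*(a + 3)*(a^4 + 4*a^3 - 2*a^2 - 12*a + 9) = a*(a - 2)*(a - 1)*(a + 3)*(a^3 + 5*a^2 + 3*a - 9) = a*(a - 2)*(a - 1)*(a + 3)^2*(a^2 + 2*a - 3) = a*(a - 2)*(a - 1)^2*(a + 3)^2*(a + 3)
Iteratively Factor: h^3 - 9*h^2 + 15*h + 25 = (h - 5)*(h^2 - 4*h - 5) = (h - 5)^2*(h + 1)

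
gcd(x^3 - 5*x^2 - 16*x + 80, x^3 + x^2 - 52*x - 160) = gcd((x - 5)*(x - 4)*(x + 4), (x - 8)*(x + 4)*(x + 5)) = x + 4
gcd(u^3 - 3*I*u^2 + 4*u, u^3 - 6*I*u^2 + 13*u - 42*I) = 1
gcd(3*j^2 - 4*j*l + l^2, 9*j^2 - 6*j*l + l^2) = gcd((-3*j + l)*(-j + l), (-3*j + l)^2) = 3*j - l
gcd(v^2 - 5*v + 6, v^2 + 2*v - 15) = v - 3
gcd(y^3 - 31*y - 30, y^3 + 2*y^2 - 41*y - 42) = y^2 - 5*y - 6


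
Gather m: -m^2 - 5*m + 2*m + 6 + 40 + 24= -m^2 - 3*m + 70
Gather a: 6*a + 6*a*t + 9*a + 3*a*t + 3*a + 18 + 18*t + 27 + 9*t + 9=a*(9*t + 18) + 27*t + 54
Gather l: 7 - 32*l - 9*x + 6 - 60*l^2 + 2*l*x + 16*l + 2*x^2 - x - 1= -60*l^2 + l*(2*x - 16) + 2*x^2 - 10*x + 12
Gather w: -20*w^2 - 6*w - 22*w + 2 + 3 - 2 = -20*w^2 - 28*w + 3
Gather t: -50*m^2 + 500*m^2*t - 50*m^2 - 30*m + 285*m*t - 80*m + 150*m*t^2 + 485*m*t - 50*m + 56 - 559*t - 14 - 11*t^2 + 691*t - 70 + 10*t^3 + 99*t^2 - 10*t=-100*m^2 - 160*m + 10*t^3 + t^2*(150*m + 88) + t*(500*m^2 + 770*m + 122) - 28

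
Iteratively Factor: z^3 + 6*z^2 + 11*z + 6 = (z + 3)*(z^2 + 3*z + 2) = (z + 2)*(z + 3)*(z + 1)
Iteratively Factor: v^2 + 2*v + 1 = (v + 1)*(v + 1)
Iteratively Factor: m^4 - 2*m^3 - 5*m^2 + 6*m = (m - 1)*(m^3 - m^2 - 6*m) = (m - 3)*(m - 1)*(m^2 + 2*m) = (m - 3)*(m - 1)*(m + 2)*(m)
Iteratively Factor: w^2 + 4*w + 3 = (w + 3)*(w + 1)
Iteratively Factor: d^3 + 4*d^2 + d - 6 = (d - 1)*(d^2 + 5*d + 6) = (d - 1)*(d + 3)*(d + 2)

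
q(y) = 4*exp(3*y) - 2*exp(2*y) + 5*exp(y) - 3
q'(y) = 12*exp(3*y) - 4*exp(2*y) + 5*exp(y) = (12*exp(2*y) - 4*exp(y) + 5)*exp(y)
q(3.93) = 522774.37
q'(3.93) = 1573006.09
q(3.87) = 436416.77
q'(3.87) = 1313376.83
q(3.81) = 364313.53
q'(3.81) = 1096575.20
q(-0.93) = -1.09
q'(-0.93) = 2.09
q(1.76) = 743.97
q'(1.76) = 2250.36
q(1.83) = 919.48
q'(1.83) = 2782.81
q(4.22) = 1250666.95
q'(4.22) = 3760586.62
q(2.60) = 9464.18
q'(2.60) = 28629.45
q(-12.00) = -3.00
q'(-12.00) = 0.00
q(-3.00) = -2.76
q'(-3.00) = 0.24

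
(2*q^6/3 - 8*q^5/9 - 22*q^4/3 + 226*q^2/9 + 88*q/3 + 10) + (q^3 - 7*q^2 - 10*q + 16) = 2*q^6/3 - 8*q^5/9 - 22*q^4/3 + q^3 + 163*q^2/9 + 58*q/3 + 26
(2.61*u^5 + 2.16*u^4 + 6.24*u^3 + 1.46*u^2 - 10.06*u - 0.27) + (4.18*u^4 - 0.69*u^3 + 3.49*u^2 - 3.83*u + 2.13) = 2.61*u^5 + 6.34*u^4 + 5.55*u^3 + 4.95*u^2 - 13.89*u + 1.86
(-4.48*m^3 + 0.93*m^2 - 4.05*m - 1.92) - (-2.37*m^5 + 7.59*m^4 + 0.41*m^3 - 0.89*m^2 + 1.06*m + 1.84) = 2.37*m^5 - 7.59*m^4 - 4.89*m^3 + 1.82*m^2 - 5.11*m - 3.76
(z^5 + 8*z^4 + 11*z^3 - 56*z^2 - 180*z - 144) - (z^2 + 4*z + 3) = z^5 + 8*z^4 + 11*z^3 - 57*z^2 - 184*z - 147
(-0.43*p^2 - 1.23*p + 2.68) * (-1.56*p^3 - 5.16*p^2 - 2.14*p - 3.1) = 0.6708*p^5 + 4.1376*p^4 + 3.0862*p^3 - 9.8636*p^2 - 1.9222*p - 8.308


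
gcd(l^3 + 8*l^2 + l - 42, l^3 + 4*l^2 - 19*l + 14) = l^2 + 5*l - 14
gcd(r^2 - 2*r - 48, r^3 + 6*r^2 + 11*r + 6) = 1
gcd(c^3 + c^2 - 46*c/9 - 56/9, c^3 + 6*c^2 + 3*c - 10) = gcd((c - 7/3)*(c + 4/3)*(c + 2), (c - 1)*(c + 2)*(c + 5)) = c + 2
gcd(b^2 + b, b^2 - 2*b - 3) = b + 1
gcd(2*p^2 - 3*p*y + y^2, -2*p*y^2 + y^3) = -2*p + y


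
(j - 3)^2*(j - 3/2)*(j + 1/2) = j^4 - 7*j^3 + 57*j^2/4 - 9*j/2 - 27/4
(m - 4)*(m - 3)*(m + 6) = m^3 - m^2 - 30*m + 72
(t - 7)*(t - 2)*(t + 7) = t^3 - 2*t^2 - 49*t + 98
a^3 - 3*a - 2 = (a - 2)*(a + 1)^2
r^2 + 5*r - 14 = (r - 2)*(r + 7)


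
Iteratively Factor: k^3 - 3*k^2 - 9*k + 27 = (k - 3)*(k^2 - 9) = (k - 3)^2*(k + 3)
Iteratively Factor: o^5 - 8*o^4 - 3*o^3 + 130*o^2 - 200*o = (o - 5)*(o^4 - 3*o^3 - 18*o^2 + 40*o) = o*(o - 5)*(o^3 - 3*o^2 - 18*o + 40) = o*(o - 5)*(o + 4)*(o^2 - 7*o + 10) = o*(o - 5)^2*(o + 4)*(o - 2)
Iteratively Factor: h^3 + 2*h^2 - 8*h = (h + 4)*(h^2 - 2*h) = h*(h + 4)*(h - 2)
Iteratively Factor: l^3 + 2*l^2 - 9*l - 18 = (l + 2)*(l^2 - 9) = (l - 3)*(l + 2)*(l + 3)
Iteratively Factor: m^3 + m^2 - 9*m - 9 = (m + 1)*(m^2 - 9) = (m + 1)*(m + 3)*(m - 3)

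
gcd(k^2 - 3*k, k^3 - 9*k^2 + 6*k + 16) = 1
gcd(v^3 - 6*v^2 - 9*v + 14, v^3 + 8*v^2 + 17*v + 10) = v + 2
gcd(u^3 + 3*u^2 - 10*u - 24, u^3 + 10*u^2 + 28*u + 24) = u + 2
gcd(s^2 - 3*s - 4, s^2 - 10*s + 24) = s - 4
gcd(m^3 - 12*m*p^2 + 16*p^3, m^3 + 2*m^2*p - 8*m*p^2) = -m^2 - 2*m*p + 8*p^2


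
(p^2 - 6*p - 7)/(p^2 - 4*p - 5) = (p - 7)/(p - 5)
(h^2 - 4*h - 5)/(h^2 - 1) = (h - 5)/(h - 1)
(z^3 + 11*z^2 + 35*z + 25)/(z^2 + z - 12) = (z^3 + 11*z^2 + 35*z + 25)/(z^2 + z - 12)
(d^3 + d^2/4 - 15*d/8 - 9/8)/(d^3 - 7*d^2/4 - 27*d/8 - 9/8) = (2*d^2 - d - 3)/(2*d^2 - 5*d - 3)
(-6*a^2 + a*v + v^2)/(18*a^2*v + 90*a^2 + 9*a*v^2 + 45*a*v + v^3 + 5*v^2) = (-2*a + v)/(6*a*v + 30*a + v^2 + 5*v)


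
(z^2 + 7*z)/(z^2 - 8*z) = (z + 7)/(z - 8)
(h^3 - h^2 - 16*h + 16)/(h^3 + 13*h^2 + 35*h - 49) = (h^2 - 16)/(h^2 + 14*h + 49)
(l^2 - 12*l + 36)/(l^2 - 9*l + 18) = (l - 6)/(l - 3)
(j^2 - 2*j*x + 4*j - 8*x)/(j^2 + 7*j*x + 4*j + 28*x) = (j - 2*x)/(j + 7*x)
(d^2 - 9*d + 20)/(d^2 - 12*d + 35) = (d - 4)/(d - 7)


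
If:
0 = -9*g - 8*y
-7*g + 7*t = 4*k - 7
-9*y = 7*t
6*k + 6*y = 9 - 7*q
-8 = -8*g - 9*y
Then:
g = -64/17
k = -81/68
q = -45/34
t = -648/119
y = 72/17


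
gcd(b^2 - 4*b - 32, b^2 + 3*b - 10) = 1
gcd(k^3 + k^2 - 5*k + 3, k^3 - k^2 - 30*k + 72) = 1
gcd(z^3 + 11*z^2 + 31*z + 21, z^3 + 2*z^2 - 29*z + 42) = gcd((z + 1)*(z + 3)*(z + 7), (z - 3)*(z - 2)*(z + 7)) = z + 7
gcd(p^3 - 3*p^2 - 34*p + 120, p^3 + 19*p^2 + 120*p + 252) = p + 6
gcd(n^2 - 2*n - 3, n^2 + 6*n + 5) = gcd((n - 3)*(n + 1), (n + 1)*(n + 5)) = n + 1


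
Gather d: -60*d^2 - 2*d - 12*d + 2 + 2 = -60*d^2 - 14*d + 4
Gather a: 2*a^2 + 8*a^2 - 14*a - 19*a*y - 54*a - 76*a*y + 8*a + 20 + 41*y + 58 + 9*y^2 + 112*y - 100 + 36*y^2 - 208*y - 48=10*a^2 + a*(-95*y - 60) + 45*y^2 - 55*y - 70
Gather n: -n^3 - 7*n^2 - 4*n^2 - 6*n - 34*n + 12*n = -n^3 - 11*n^2 - 28*n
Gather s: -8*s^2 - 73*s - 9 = -8*s^2 - 73*s - 9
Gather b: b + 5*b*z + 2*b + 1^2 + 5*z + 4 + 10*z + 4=b*(5*z + 3) + 15*z + 9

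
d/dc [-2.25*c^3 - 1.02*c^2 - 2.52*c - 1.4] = -6.75*c^2 - 2.04*c - 2.52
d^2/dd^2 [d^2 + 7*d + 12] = 2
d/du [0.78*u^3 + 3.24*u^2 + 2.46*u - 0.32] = 2.34*u^2 + 6.48*u + 2.46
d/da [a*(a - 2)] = 2*a - 2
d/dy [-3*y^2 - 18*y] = -6*y - 18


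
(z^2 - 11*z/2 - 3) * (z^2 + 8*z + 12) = z^4 + 5*z^3/2 - 35*z^2 - 90*z - 36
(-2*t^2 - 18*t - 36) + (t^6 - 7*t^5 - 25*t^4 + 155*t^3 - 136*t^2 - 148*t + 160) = t^6 - 7*t^5 - 25*t^4 + 155*t^3 - 138*t^2 - 166*t + 124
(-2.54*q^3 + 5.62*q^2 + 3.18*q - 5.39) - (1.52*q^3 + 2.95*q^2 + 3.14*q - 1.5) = -4.06*q^3 + 2.67*q^2 + 0.04*q - 3.89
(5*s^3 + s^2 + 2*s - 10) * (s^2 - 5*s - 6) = 5*s^5 - 24*s^4 - 33*s^3 - 26*s^2 + 38*s + 60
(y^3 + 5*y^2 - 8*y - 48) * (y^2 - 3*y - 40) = y^5 + 2*y^4 - 63*y^3 - 224*y^2 + 464*y + 1920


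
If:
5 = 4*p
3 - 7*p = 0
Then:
No Solution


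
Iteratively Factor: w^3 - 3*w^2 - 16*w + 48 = (w + 4)*(w^2 - 7*w + 12) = (w - 4)*(w + 4)*(w - 3)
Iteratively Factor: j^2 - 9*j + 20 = (j - 4)*(j - 5)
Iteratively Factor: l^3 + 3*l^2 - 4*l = (l)*(l^2 + 3*l - 4) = l*(l - 1)*(l + 4)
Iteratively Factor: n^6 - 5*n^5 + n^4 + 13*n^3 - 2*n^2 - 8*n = (n - 4)*(n^5 - n^4 - 3*n^3 + n^2 + 2*n) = (n - 4)*(n - 1)*(n^4 - 3*n^2 - 2*n) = n*(n - 4)*(n - 1)*(n^3 - 3*n - 2) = n*(n - 4)*(n - 1)*(n + 1)*(n^2 - n - 2) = n*(n - 4)*(n - 2)*(n - 1)*(n + 1)*(n + 1)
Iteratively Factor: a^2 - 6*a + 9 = (a - 3)*(a - 3)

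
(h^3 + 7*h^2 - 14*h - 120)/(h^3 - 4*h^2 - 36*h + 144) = (h + 5)/(h - 6)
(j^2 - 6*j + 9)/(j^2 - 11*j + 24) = (j - 3)/(j - 8)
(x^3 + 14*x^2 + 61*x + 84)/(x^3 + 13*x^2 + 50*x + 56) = (x + 3)/(x + 2)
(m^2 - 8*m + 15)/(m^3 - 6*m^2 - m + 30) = 1/(m + 2)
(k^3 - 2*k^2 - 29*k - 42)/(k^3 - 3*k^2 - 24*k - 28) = (k + 3)/(k + 2)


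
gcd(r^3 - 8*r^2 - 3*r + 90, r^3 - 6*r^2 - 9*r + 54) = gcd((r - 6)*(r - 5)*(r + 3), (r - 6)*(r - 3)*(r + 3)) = r^2 - 3*r - 18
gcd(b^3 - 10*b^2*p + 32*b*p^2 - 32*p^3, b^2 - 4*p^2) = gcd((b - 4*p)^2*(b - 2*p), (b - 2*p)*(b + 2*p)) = -b + 2*p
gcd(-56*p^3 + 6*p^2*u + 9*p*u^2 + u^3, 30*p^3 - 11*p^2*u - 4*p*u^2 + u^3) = 2*p - u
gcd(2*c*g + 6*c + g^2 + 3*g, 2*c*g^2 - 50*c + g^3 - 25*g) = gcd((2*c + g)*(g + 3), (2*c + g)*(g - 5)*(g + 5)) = 2*c + g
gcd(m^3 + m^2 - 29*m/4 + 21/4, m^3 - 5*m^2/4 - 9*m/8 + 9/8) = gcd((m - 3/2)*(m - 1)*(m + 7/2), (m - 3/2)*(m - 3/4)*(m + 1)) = m - 3/2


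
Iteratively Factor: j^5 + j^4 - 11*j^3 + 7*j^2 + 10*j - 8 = (j + 1)*(j^4 - 11*j^2 + 18*j - 8) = (j - 1)*(j + 1)*(j^3 + j^2 - 10*j + 8) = (j - 1)^2*(j + 1)*(j^2 + 2*j - 8) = (j - 1)^2*(j + 1)*(j + 4)*(j - 2)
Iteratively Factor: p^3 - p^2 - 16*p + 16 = (p - 1)*(p^2 - 16) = (p - 4)*(p - 1)*(p + 4)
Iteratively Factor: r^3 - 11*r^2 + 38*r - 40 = (r - 2)*(r^2 - 9*r + 20) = (r - 4)*(r - 2)*(r - 5)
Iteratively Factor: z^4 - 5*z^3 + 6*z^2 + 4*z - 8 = (z - 2)*(z^3 - 3*z^2 + 4) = (z - 2)^2*(z^2 - z - 2) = (z - 2)^2*(z + 1)*(z - 2)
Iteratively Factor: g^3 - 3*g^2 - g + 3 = (g + 1)*(g^2 - 4*g + 3) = (g - 1)*(g + 1)*(g - 3)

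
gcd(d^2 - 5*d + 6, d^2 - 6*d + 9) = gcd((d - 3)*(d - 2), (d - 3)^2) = d - 3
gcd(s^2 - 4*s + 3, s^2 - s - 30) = 1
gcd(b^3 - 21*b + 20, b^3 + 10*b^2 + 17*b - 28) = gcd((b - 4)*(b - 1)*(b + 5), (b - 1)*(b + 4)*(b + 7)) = b - 1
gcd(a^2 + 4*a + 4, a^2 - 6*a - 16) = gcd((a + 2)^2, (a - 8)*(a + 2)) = a + 2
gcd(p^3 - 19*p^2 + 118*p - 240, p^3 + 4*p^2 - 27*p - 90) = p - 5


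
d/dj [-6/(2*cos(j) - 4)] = -3*sin(j)/(cos(j) - 2)^2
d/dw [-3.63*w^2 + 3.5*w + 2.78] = 3.5 - 7.26*w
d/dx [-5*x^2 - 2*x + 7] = -10*x - 2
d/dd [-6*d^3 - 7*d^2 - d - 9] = -18*d^2 - 14*d - 1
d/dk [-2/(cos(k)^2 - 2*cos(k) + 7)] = 4*(1 - cos(k))*sin(k)/(cos(k)^2 - 2*cos(k) + 7)^2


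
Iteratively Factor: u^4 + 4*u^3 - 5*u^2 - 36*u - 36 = (u + 2)*(u^3 + 2*u^2 - 9*u - 18) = (u - 3)*(u + 2)*(u^2 + 5*u + 6) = (u - 3)*(u + 2)*(u + 3)*(u + 2)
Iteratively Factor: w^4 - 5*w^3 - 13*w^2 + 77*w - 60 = (w - 1)*(w^3 - 4*w^2 - 17*w + 60) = (w - 3)*(w - 1)*(w^2 - w - 20) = (w - 3)*(w - 1)*(w + 4)*(w - 5)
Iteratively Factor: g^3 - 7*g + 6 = (g - 1)*(g^2 + g - 6) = (g - 1)*(g + 3)*(g - 2)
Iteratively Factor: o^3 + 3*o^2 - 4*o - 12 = (o + 3)*(o^2 - 4) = (o + 2)*(o + 3)*(o - 2)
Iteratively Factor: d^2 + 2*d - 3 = (d - 1)*(d + 3)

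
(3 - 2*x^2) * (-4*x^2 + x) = 8*x^4 - 2*x^3 - 12*x^2 + 3*x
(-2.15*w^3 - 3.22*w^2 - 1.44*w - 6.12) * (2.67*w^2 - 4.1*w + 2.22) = -5.7405*w^5 + 0.217599999999999*w^4 + 4.5842*w^3 - 17.5848*w^2 + 21.8952*w - 13.5864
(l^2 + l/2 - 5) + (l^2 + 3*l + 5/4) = 2*l^2 + 7*l/2 - 15/4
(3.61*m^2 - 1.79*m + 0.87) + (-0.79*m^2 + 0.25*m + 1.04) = 2.82*m^2 - 1.54*m + 1.91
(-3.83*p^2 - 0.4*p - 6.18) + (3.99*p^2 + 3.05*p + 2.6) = 0.16*p^2 + 2.65*p - 3.58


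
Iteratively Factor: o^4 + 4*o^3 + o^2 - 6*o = (o - 1)*(o^3 + 5*o^2 + 6*o) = (o - 1)*(o + 3)*(o^2 + 2*o) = (o - 1)*(o + 2)*(o + 3)*(o)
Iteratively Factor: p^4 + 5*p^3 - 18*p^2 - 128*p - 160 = (p + 4)*(p^3 + p^2 - 22*p - 40) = (p - 5)*(p + 4)*(p^2 + 6*p + 8) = (p - 5)*(p + 2)*(p + 4)*(p + 4)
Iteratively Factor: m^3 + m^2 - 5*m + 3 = (m - 1)*(m^2 + 2*m - 3) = (m - 1)^2*(m + 3)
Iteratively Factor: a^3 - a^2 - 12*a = (a)*(a^2 - a - 12) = a*(a - 4)*(a + 3)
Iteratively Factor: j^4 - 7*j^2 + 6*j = (j - 2)*(j^3 + 2*j^2 - 3*j) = j*(j - 2)*(j^2 + 2*j - 3) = j*(j - 2)*(j + 3)*(j - 1)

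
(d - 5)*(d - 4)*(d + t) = d^3 + d^2*t - 9*d^2 - 9*d*t + 20*d + 20*t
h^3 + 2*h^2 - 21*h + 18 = (h - 3)*(h - 1)*(h + 6)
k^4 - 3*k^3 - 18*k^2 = k^2*(k - 6)*(k + 3)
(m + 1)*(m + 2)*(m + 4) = m^3 + 7*m^2 + 14*m + 8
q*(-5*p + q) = -5*p*q + q^2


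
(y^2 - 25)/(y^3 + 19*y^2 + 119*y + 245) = (y - 5)/(y^2 + 14*y + 49)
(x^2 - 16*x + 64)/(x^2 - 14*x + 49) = (x^2 - 16*x + 64)/(x^2 - 14*x + 49)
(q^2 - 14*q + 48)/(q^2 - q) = (q^2 - 14*q + 48)/(q*(q - 1))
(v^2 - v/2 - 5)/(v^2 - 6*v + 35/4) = 2*(v + 2)/(2*v - 7)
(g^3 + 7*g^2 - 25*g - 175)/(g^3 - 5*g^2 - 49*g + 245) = (g + 5)/(g - 7)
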